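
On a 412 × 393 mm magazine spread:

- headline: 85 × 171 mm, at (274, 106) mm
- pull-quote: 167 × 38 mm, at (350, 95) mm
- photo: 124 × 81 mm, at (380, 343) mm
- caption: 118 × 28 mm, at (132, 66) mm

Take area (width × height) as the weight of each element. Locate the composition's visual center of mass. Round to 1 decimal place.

Areas: headline 85·171 = 14535, pull-quote 167·38 = 6346, photo 124·81 = 10044, caption 118·28 = 3304. Total weight = 34229.
x: (14535·274 + 6346·350 + 10044·380 + 3304·132) / 34229 = 10456538 / 34229 ≈ 305.49
y: (14535·106 + 6346·95 + 10044·343 + 3304·66) / 34229 = 5806736 / 34229 ≈ 169.64

(305.5, 169.6)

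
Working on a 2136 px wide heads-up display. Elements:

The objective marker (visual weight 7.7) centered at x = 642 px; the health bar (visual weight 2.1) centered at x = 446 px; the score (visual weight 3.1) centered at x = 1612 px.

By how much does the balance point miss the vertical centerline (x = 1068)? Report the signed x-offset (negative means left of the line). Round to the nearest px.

Total weight = 7.7 + 2.1 + 3.1 = 12.9.
x-moment: 7.7·642 + 2.1·446 + 3.1·1612 = 10877.2; centroid 10877.2/12.9 ≈ 843.19.
Difference: 843.19 − 1068 ≈ -224.81.

≈ -225 px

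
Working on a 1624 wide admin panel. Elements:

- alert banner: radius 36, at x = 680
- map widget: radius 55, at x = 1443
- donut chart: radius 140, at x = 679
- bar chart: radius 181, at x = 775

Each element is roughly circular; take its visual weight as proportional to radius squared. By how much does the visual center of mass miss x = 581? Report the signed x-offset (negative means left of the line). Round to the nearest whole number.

≈ 194

Weights ∝ r²: alert banner 36² = 1296, map widget 55² = 3025, donut chart 140² = 19600, bar chart 181² = 32761; Σw = 56682.
Σw·x = 1296·680 + 3025·1443 + 19600·679 + 32761·775 = 43944530, so x̄ = 43944530/56682 ≈ 775.28.
Offset from x = 581: 775.28 − 581 ≈ 194.28.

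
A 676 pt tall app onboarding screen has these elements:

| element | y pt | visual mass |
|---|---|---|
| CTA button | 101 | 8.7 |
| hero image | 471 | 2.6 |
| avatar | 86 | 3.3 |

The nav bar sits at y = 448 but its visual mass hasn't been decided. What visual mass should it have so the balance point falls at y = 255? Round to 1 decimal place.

w ≈ 6.9

Existing Σw = 14.6 (8.7 + 2.6 + 3.3); existing moment 8.7·101 + 2.6·471 + 3.3·86 = 2387.1.
For the centroid to hit 255: (2387.1 + w·448) / (14.6 + w) = 255.
Rearranging, w·(448 − 255) = 255·14.6 − 2387.1 = 1335.9, so w ≈ 1335.9/193 = 6.92.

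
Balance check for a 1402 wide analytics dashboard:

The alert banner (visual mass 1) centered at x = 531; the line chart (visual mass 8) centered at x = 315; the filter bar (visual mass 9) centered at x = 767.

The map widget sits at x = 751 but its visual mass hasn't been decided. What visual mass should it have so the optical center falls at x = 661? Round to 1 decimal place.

w ≈ 21.6

Fixed elements: Σw = 1 + 8 + 9 = 18, Σw·x = 1·531 + 8·315 + 9·767 = 9954.
For the centroid to hit 661: (9954 + w·751) / (18 + w) = 661.
Rearranging, w·(751 − 661) = 661·18 − 9954 = 1944, so w ≈ 1944/90 = 21.60.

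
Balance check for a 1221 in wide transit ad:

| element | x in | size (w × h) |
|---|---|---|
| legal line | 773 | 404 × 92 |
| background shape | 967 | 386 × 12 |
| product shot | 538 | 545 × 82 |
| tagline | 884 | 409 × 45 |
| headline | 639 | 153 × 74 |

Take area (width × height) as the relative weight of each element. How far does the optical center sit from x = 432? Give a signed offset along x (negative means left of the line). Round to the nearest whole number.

≈ 263 in

Taking area as weight: legal line 404·92 = 37168, background shape 386·12 = 4632, product shot 545·82 = 44690, tagline 409·45 = 18405, headline 153·74 = 11322. Sum 116217.
Σw·x = 37168·773 + 4632·967 + 44690·538 + 18405·884 + 11322·639 = 80758006, so x̄ = 80758006/116217 ≈ 694.89.
Offset from x = 432: 694.89 − 432 ≈ 262.89.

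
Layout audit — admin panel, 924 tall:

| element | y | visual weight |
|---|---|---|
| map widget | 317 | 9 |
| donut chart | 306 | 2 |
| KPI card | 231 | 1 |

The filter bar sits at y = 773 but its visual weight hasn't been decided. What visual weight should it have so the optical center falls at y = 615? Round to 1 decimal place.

w ≈ 23.3

Existing Σw = 12 (9 + 2 + 1); existing moment 9·317 + 2·306 + 1·231 = 3696.
For the centroid to hit 615: (3696 + w·773) / (12 + w) = 615.
Solving: w = (615·12 − 3696) / (773 − 615) = 3684 / 158 ≈ 23.32.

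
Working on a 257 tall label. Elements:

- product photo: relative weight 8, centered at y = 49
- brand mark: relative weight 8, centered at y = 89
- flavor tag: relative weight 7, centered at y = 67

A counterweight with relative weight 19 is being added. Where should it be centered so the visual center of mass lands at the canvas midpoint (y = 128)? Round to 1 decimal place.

y ≈ 200.2

New total weight: (8 + 8 + 7) + 19 = 42.
y: target moment 42×128 = 5376; current 8·49 + 8·89 + 7·67 = 1573; the counterweight supplies 3803, so y = 3803/19 ≈ 200.16.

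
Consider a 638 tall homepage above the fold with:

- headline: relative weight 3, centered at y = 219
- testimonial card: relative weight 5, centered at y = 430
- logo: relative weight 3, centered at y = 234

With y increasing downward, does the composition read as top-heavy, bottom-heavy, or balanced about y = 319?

balanced

Σw = 3 + 5 + 3 = 11.
Σw·y = 3·219 + 5·430 + 3·234 = 3509, so ȳ = 3509/11 ≈ 319.00.
319.00 = 319 exactly: balanced.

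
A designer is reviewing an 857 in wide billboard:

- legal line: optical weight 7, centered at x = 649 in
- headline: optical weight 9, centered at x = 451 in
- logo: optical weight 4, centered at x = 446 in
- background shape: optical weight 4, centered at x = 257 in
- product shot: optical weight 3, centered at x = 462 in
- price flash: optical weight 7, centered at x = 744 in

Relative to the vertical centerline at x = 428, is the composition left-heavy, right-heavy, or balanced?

Weights sum to 7 + 9 + 4 + 4 + 3 + 7 = 34.
x: moment 18008 / weight 34 ≈ 529.65
529.6 vs midline 428 → right-heavy.

right-heavy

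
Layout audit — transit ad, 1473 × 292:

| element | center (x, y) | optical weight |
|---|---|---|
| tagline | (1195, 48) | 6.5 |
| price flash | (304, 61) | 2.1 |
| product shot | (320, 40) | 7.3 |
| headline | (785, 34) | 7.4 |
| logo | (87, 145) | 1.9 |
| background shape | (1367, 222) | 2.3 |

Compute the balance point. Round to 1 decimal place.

Weights sum to 6.5 + 2.1 + 7.3 + 7.4 + 1.9 + 2.3 = 27.5.
x: moment 19860.3 / weight 27.5 ≈ 722.19
y: moment 1769.8 / weight 27.5 ≈ 64.36

(722.2, 64.4)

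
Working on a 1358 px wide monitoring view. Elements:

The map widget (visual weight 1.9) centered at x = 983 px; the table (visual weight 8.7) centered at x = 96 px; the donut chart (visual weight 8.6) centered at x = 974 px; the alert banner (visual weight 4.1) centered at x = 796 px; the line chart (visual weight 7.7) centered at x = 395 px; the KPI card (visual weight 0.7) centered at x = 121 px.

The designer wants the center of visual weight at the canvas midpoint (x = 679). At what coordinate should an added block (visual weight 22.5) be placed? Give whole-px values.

After adding the added block, total weight = 1.9 + 8.7 + 8.6 + 4.1 + 7.7 + 0.7 + 22.5 = 54.2.
x: need Σw·x = 54.2·679 = 36801.8. Existing = 1.9·983 + 8.7·96 + 8.6·974 + 4.1·796 + 7.7·395 + 0.7·121 = 17469.1. Remainder 19332.7 / 22.5 ≈ 859.23.

x ≈ 859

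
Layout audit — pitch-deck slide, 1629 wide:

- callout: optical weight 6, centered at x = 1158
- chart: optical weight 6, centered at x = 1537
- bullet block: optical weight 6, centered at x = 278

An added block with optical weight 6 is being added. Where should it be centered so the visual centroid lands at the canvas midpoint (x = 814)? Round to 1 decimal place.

After adding the added block, total weight = 6 + 6 + 6 + 6 = 24.
x: target moment 24×814 = 19536; current 6·1158 + 6·1537 + 6·278 = 17838; the added block supplies 1698, so x = 1698/6 ≈ 283.00.

x ≈ 283.0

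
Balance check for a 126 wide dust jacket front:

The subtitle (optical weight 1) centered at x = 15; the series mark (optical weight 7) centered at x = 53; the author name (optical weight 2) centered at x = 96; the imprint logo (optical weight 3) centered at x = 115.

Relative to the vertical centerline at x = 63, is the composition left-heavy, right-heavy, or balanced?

Σw = 1 + 7 + 2 + 3 = 13.
Σw·x = 1·15 + 7·53 + 2·96 + 3·115 = 923, so x̄ = 923/13 ≈ 71.00.
71.0 vs midline 63 → right-heavy.

right-heavy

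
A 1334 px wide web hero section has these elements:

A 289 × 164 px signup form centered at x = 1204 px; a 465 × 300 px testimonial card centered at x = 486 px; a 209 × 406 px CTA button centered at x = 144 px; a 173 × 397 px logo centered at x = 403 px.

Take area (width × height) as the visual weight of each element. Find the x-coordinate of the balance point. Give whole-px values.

x ≈ 484

Taking area as weight: signup form 289·164 = 47396, testimonial card 465·300 = 139500, CTA button 209·406 = 84854, logo 173·397 = 68681. Sum 340431.
Σw·x = 47396·1204 + 139500·486 + 84854·144 + 68681·403 = 164759203, so x̄ = 164759203/340431 ≈ 483.97.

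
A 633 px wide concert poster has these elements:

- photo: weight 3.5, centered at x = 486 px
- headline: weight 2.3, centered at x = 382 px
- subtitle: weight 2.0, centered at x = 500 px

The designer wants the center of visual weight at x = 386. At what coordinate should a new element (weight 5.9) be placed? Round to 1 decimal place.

x ≈ 289.6

With the new element, Σw becomes 3.5 + 2.3 + 2.0 + 5.9 = 13.7.
x: target moment 13.7×386 = 5288.2; current 3.5·486 + 2.3·382 + 2.0·500 = 3579.6; the new element supplies 1708.6, so x = 1708.6/5.9 ≈ 289.59.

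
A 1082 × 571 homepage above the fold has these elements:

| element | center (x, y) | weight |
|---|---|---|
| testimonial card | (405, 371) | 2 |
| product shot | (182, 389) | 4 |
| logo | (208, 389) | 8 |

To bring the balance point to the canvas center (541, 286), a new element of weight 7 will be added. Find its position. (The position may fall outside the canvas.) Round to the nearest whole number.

New total weight: (2 + 4 + 8) + 7 = 21.
x: target moment 21×541 = 11361; current 2·405 + 4·182 + 8·208 = 3202; the new element supplies 8159, so x = 8159/7 ≈ 1165.57.
y: target moment 21×286 = 6006; current 2·371 + 4·389 + 8·389 = 5410; the new element supplies 596, so y = 596/7 ≈ 85.14.

(1166, 85)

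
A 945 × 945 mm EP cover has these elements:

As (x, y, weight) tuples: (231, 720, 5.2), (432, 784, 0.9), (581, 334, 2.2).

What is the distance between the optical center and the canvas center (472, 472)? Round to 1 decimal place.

Σw = 5.2 + 0.9 + 2.2 = 8.3.
x-moment: 5.2·231 + 0.9·432 + 2.2·581 = 2868.2; centroid 2868.2/8.3 ≈ 345.57.
y-moment: 5.2·720 + 0.9·784 + 2.2·334 = 5184.4; centroid 5184.4/8.3 ≈ 624.63.
From (472, 472): dx = -126.43, dy = 152.63, so the distance is √(dx²+dy²) ≈ 198.19.

≈ 198.2 mm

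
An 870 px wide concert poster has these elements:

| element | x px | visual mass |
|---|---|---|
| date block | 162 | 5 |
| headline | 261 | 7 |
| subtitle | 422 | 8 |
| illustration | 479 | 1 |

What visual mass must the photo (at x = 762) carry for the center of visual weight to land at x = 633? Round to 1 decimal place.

w ≈ 52.7

Known weights sum to 5 + 7 + 8 + 1 = 21; their moment is 5·162 + 7·261 + 8·422 + 1·479 = 6492.
Set Σw·x/Σw = 633: (6492 + 762w) = 633·(21 + w).
Solving: w = (633·21 − 6492) / (762 − 633) = 6801 / 129 ≈ 52.72.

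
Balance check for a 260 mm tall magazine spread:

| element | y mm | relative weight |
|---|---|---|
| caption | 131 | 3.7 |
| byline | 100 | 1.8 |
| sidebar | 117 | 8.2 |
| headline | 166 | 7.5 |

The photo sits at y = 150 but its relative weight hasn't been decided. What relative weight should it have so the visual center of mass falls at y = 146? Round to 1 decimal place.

Known weights sum to 3.7 + 1.8 + 8.2 + 7.5 = 21.2; their moment is 3.7·131 + 1.8·100 + 8.2·117 + 7.5·166 = 2869.1.
For the centroid to hit 146: (2869.1 + w·150) / (21.2 + w) = 146.
Solving: w = (146·21.2 − 2869.1) / (150 − 146) = 226.1 / 4 ≈ 56.52.

w ≈ 56.5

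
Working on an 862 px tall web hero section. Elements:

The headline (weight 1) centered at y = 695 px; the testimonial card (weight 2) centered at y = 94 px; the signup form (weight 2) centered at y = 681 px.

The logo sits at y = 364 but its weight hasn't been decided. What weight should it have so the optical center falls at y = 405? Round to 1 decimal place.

Existing Σw = 5 (1 + 2 + 2); existing moment 1·695 + 2·94 + 2·681 = 2245.
For the centroid to hit 405: (2245 + w·364) / (5 + w) = 405.
Solving: w = (405·5 − 2245) / (364 − 405) = -220 / -41 ≈ 5.37.

w ≈ 5.4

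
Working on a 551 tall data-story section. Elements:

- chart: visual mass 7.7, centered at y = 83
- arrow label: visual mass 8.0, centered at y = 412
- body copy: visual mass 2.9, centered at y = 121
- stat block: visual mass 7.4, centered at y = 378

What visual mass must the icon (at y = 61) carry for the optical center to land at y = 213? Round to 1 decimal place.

Known weights sum to 7.7 + 8.0 + 2.9 + 7.4 = 26.0; their moment is 7.7·83 + 8.0·412 + 2.9·121 + 7.4·378 = 7083.2.
Balance at y = 213 requires (7083.2 + w·61) / (26.0 + w) = 213.
So w = (213·26.0 − 7083.2)/(61 − 213) = -1545.2/-152 ≈ 10.17.

w ≈ 10.2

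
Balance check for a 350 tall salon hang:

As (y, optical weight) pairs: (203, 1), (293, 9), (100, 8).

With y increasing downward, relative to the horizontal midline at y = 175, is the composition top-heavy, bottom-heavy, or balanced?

bottom-heavy

Σw = 1 + 9 + 8 = 18.
y-moment: 1·203 + 9·293 + 8·100 = 3640; centroid 3640/18 ≈ 202.22.
202.2 lies below (larger y than) the midline 175, so the layout is bottom-heavy.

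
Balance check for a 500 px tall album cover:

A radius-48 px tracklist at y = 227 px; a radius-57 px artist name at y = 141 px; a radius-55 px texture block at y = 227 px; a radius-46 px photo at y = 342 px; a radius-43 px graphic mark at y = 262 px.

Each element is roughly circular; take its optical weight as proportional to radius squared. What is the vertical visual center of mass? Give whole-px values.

y ≈ 229

r² weights: tracklist 48² = 2304, artist name 57² = 3249, texture block 55² = 3025, photo 46² = 2116, graphic mark 43² = 1849. Total = 12543.
y: (2304·227 + 3249·141 + 3025·227 + 2116·342 + 1849·262) / 12543 = 2875902 / 12543 ≈ 229.28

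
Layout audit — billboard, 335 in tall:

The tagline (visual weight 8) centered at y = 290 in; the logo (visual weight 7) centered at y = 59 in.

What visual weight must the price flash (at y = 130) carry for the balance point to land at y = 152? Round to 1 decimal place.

Existing Σw = 15 (8 + 7); existing moment 8·290 + 7·59 = 2733.
Set Σw·y/Σw = 152: (2733 + 130w) = 152·(15 + w).
Rearranging, w·(130 − 152) = 152·15 − 2733 = -453, so w ≈ -453/-22 = 20.59.

w ≈ 20.6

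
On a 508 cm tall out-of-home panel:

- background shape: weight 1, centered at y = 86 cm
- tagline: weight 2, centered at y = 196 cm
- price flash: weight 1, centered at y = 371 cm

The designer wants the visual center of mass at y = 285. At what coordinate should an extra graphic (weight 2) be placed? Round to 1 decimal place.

y ≈ 430.5

With the extra graphic, Σw becomes 1 + 2 + 1 + 2 = 6.
y: need Σw·y = 6·285 = 1710. Existing = 1·86 + 2·196 + 1·371 = 849. Remainder 861 / 2 ≈ 430.50.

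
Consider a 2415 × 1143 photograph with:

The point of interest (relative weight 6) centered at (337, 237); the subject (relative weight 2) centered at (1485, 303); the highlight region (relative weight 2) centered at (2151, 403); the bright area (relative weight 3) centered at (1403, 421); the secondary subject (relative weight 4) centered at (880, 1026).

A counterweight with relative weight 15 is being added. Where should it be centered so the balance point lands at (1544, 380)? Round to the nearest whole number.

(2159, 264)

With the counterweight, Σw becomes 6 + 2 + 2 + 3 + 4 + 15 = 32.
Along x: (17023 + 15·x) / 32 = 1544 (existing moment 6·337 + 2·1485 + 2·2151 + 3·1403 + 4·880 = 17023) ⇒ x = (49408 − 17023) / 15 ≈ 2159.00.
Along y: (8201 + 15·y) / 32 = 380 (existing moment 6·237 + 2·303 + 2·403 + 3·421 + 4·1026 = 8201) ⇒ y = (12160 − 8201) / 15 ≈ 263.93.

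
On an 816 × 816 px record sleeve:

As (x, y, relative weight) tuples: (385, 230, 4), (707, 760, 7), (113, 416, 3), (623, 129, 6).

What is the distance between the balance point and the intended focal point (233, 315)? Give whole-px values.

Weights sum to 4 + 7 + 3 + 6 = 20.
Σw·x = 4·385 + 7·707 + 3·113 + 6·623 = 10566, so x̄ = 10566/20 ≈ 528.30.
Σw·y = 4·230 + 7·760 + 3·416 + 6·129 = 8262, so ȳ = 8262/20 ≈ 413.10.
Offset from (233, 315): Δx ≈ 295.30, Δy ≈ 98.10; distance = √(Δx² + Δy²) ≈ 311.17.

≈ 311 px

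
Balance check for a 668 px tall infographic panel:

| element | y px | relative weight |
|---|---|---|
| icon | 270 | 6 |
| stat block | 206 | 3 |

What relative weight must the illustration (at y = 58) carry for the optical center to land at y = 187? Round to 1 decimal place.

w ≈ 4.3

Existing Σw = 9 (6 + 3); existing moment 6·270 + 3·206 = 2238.
For the centroid to hit 187: (2238 + w·58) / (9 + w) = 187.
Solving: w = (187·9 − 2238) / (58 − 187) = -555 / -129 ≈ 4.30.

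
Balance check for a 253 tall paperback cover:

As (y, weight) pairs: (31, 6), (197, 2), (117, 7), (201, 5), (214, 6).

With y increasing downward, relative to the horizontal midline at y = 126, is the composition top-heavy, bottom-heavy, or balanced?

Total weight = 6 + 2 + 7 + 5 + 6 = 26.
y-moment: 6·31 + 2·197 + 7·117 + 5·201 + 6·214 = 3688; centroid 3688/26 ≈ 141.85.
141.8 vs midline 126 → bottom-heavy.

bottom-heavy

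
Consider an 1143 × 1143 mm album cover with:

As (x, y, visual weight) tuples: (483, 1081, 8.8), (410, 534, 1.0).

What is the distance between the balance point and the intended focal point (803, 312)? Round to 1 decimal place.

Total weight = 8.8 + 1.0 = 9.8.
x: (8.8·483 + 1.0·410) / 9.8 = 4660.4 / 9.8 ≈ 475.55
y: (8.8·1081 + 1.0·534) / 9.8 = 10046.8 / 9.8 ≈ 1025.18
Relative to (803, 312): Δ = (-327.45, 713.18); |Δ| = √(-327.45² + 713.18²) ≈ 784.76.

≈ 784.8 mm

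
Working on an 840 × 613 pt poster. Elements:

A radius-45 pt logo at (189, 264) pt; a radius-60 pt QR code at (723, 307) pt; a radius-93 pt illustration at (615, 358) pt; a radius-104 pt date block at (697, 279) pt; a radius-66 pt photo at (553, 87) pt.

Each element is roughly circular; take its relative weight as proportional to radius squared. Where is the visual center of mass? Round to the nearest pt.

(620, 276)

r² weights: logo 45² = 2025, QR code 60² = 3600, illustration 93² = 8649, date block 104² = 10816, photo 66² = 4356. Total = 29446.
x: (2025·189 + 3600·723 + 8649·615 + 10816·697 + 4356·553) / 29446 = 18252280 / 29446 ≈ 619.86
y: (2025·264 + 3600·307 + 8649·358 + 10816·279 + 4356·87) / 29446 = 8132778 / 29446 ≈ 276.19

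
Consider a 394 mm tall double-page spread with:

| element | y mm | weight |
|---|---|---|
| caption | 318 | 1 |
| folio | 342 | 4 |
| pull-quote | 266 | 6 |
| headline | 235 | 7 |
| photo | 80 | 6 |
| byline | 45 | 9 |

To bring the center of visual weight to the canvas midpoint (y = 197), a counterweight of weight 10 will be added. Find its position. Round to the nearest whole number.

New total weight: (1 + 4 + 6 + 7 + 6 + 9) + 10 = 43.
Along y: (5812 + 10·y) / 43 = 197 (existing moment 1·318 + 4·342 + 6·266 + 7·235 + 6·80 + 9·45 = 5812) ⇒ y = (8471 − 5812) / 10 ≈ 265.90.

y ≈ 266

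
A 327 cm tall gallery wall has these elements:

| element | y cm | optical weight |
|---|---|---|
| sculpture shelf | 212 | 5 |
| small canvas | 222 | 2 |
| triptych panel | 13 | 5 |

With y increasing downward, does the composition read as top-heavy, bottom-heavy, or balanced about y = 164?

top-heavy

Total weight = 5 + 2 + 5 = 12.
Σw·y = 5·212 + 2·222 + 5·13 = 1569, so ȳ = 1569/12 ≈ 130.75.
130.8 vs midline 164 → top-heavy.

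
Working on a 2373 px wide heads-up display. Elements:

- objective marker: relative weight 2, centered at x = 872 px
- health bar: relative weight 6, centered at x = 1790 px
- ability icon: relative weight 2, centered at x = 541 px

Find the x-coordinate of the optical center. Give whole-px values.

Total weight = 2 + 6 + 2 = 10.
x: (2·872 + 6·1790 + 2·541) / 10 = 13566 / 10 ≈ 1356.60

x ≈ 1357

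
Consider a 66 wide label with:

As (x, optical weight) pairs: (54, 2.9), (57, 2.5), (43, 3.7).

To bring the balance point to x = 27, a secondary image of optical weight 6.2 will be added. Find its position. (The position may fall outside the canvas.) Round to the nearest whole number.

After adding the secondary image, total weight = 2.9 + 2.5 + 3.7 + 6.2 = 15.3.
Along x: (458.2 + 6.2·x) / 15.3 = 27 (existing moment 2.9·54 + 2.5·57 + 3.7·43 = 458.2) ⇒ x = (413.1 − 458.2) / 6.2 ≈ -7.27.

x ≈ -7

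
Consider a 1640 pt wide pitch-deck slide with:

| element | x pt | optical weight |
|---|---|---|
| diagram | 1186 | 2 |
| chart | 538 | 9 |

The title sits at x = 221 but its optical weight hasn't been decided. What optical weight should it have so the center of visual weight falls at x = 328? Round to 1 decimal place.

Known weights sum to 2 + 9 = 11; their moment is 2·1186 + 9·538 = 7214.
Balance at x = 328 requires (7214 + w·221) / (11 + w) = 328.
Solving: w = (328·11 − 7214) / (221 − 328) = -3606 / -107 ≈ 33.70.

w ≈ 33.7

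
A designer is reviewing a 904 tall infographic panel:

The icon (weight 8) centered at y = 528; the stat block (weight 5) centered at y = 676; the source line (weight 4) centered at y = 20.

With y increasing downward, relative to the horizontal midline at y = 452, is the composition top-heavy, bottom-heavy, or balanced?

Total weight = 8 + 5 + 4 = 17.
Σw·y = 8·528 + 5·676 + 4·20 = 7684, so ȳ = 7684/17 ≈ 452.00.
The centroid 452.00 matches the midline at 452, so the layout is balanced.

balanced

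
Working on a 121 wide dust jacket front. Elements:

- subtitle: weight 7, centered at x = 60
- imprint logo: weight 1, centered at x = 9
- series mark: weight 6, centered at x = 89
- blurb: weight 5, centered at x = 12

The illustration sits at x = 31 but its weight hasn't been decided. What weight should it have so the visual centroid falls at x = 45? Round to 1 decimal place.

Known weights sum to 7 + 1 + 6 + 5 = 19; their moment is 7·60 + 1·9 + 6·89 + 5·12 = 1023.
For the centroid to hit 45: (1023 + w·31) / (19 + w) = 45.
Rearranging, w·(31 − 45) = 45·19 − 1023 = -168, so w ≈ -168/-14 = 12.00.

w ≈ 12.0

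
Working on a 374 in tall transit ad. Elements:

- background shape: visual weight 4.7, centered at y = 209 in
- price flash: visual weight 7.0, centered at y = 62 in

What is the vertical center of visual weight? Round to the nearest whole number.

Total weight = 4.7 + 7.0 = 11.7.
y-moment: 4.7·209 + 7.0·62 = 1416.3; centroid 1416.3/11.7 ≈ 121.05.

y ≈ 121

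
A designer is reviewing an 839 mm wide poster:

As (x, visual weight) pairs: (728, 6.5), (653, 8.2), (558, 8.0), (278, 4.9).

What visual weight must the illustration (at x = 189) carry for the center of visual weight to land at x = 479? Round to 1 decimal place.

w ≈ 9.3

Existing Σw = 27.6 (6.5 + 8.2 + 8.0 + 4.9); existing moment 6.5·728 + 8.2·653 + 8.0·558 + 4.9·278 = 15912.8.
Balance at x = 479 requires (15912.8 + w·189) / (27.6 + w) = 479.
Rearranging, w·(189 − 479) = 479·27.6 − 15912.8 = -2692.4, so w ≈ -2692.4/-290 = 9.28.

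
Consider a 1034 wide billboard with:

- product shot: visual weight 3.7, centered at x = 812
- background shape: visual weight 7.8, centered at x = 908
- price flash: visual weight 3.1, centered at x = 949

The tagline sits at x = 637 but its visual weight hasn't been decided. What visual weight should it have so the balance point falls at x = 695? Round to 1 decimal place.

w ≈ 49.7

Existing Σw = 14.6 (3.7 + 7.8 + 3.1); existing moment 3.7·812 + 7.8·908 + 3.1·949 = 13028.7.
Balance at x = 695 requires (13028.7 + w·637) / (14.6 + w) = 695.
Rearranging, w·(637 − 695) = 695·14.6 − 13028.7 = -2881.7, so w ≈ -2881.7/-58 = 49.68.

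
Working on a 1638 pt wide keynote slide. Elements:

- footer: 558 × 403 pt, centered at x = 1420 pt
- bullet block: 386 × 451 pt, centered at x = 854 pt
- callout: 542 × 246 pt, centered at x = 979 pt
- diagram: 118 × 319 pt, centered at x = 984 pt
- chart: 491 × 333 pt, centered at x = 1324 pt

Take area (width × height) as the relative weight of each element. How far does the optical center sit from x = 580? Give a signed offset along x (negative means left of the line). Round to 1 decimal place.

≈ 581.7 pt

Areas → weights: footer 558·403 = 224874, bullet block 386·451 = 174086, callout 542·246 = 133332, diagram 118·319 = 37642, chart 491·333 = 163503; Σw = 733437.
x: (224874·1420 + 174086·854 + 133332·979 + 37642·984 + 163503·1324) / 733437 = 852040252 / 733437 ≈ 1161.71
Against x = 580, that's 1161.71 − 580 = 581.71.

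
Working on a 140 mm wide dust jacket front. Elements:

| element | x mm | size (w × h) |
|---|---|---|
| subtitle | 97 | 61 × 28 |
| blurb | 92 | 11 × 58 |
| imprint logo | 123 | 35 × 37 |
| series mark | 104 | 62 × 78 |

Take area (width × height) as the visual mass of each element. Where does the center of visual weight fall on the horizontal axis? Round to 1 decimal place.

Taking area as weight: subtitle 61·28 = 1708, blurb 11·58 = 638, imprint logo 35·37 = 1295, series mark 62·78 = 4836. Sum 8477.
Σw·x = 1708·97 + 638·92 + 1295·123 + 4836·104 = 886601, so x̄ = 886601/8477 ≈ 104.59.

x ≈ 104.6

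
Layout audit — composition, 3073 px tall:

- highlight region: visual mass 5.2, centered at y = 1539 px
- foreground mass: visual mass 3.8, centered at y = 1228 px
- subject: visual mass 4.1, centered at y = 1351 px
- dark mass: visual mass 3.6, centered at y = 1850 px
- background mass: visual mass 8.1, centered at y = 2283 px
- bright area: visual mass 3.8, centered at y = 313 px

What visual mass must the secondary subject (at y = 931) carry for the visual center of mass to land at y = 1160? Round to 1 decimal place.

w ≈ 49.7

Known weights sum to 5.2 + 3.8 + 4.1 + 3.6 + 8.1 + 3.8 = 28.6; their moment is 5.2·1539 + 3.8·1228 + 4.1·1351 + 3.6·1850 + 8.1·2283 + 3.8·313 = 44550.0.
Balance at y = 1160 requires (44550.0 + w·931) / (28.6 + w) = 1160.
Solving: w = (1160·28.6 − 44550.0) / (931 − 1160) = -11374.0 / -229 ≈ 49.67.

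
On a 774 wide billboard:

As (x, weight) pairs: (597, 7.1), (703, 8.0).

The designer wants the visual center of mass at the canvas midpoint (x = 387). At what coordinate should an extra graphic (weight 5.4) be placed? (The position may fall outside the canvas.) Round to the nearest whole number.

After adding the extra graphic, total weight = 7.1 + 8.0 + 5.4 = 20.5.
Along x: (9862.7 + 5.4·x) / 20.5 = 387 (existing moment 7.1·597 + 8.0·703 = 9862.7) ⇒ x = (7933.5 − 9862.7) / 5.4 ≈ -357.26.

x ≈ -357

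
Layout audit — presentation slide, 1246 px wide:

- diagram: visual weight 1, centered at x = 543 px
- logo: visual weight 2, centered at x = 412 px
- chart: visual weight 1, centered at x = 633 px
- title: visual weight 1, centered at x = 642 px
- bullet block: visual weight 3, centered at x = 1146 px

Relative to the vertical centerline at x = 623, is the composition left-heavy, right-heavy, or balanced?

right-heavy

Total weight = 1 + 2 + 1 + 1 + 3 = 8.
Σw·x = 1·543 + 2·412 + 1·633 + 1·642 + 3·1146 = 6080, so x̄ = 6080/8 ≈ 760.00.
760.0 lies right of the midline 623, so the layout is right-heavy.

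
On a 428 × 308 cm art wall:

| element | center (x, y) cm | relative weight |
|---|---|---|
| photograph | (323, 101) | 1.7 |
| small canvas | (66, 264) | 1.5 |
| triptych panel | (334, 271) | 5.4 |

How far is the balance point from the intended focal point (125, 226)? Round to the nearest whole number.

Σw = 1.7 + 1.5 + 5.4 = 8.6.
x: (1.7·323 + 1.5·66 + 5.4·334) / 8.6 = 2451.7 / 8.6 ≈ 285.08
y: (1.7·101 + 1.5·264 + 5.4·271) / 8.6 = 2031.1 / 8.6 ≈ 236.17
Relative to (125, 226): Δ = (160.08, 10.17); |Δ| = √(160.08² + 10.17²) ≈ 160.40.

≈ 160 cm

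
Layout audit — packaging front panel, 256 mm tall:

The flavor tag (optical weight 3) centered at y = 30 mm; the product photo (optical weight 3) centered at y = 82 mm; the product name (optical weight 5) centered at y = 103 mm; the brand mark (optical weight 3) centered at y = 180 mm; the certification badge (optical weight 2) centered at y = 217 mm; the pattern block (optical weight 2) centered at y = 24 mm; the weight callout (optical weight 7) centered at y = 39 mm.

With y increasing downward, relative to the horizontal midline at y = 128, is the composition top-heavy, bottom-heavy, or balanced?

Total weight = 3 + 3 + 5 + 3 + 2 + 2 + 7 = 25.
y-moment: 3·30 + 3·82 + 5·103 + 3·180 + 2·217 + 2·24 + 7·39 = 2146; centroid 2146/25 ≈ 85.84.
85.8 vs midline 128 → top-heavy.

top-heavy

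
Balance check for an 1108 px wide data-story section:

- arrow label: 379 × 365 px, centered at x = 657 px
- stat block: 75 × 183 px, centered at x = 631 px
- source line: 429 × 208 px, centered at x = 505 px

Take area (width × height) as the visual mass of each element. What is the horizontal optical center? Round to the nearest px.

x ≈ 599

Areas: arrow label 379·365 = 138335, stat block 75·183 = 13725, source line 429·208 = 89232. Total weight = 241292.
x-moment: 138335·657 + 13725·631 + 89232·505 = 144608730; centroid 144608730/241292 ≈ 599.31.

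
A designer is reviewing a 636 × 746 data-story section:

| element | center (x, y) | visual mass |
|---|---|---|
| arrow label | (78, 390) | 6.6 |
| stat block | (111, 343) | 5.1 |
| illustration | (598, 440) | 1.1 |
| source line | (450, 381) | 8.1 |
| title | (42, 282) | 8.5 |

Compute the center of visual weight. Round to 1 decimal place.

(195.3, 350.0)

Σw = 6.6 + 5.1 + 1.1 + 8.1 + 8.5 = 29.4.
x: (6.6·78 + 5.1·111 + 1.1·598 + 8.1·450 + 8.5·42) / 29.4 = 5740.7 / 29.4 ≈ 195.26
y: (6.6·390 + 5.1·343 + 1.1·440 + 8.1·381 + 8.5·282) / 29.4 = 10290.4 / 29.4 ≈ 350.01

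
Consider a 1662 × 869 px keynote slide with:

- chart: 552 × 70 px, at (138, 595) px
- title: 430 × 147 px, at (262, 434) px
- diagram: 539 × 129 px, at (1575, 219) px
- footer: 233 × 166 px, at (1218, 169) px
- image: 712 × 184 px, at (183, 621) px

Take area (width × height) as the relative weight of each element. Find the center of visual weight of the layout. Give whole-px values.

Areas: chart 552·70 = 38640, title 430·147 = 63210, diagram 539·129 = 69531, footer 233·166 = 38678, image 712·184 = 131008. Total weight = 341067.
x: (38640·138 + 63210·262 + 69531·1575 + 38678·1218 + 131008·183) / 341067 = 202488933 / 341067 ≈ 593.69
y: (38640·595 + 63210·434 + 69531·219 + 38678·169 + 131008·621) / 341067 = 153543779 / 341067 ≈ 450.19

(594, 450)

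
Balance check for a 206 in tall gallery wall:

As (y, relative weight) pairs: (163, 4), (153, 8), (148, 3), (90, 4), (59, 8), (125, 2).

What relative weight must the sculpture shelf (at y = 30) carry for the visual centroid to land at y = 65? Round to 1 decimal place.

w ≈ 43.3

Existing Σw = 29 (4 + 8 + 3 + 4 + 8 + 2); existing moment 4·163 + 8·153 + 3·148 + 4·90 + 8·59 + 2·125 = 3402.
For the centroid to hit 65: (3402 + w·30) / (29 + w) = 65.
Rearranging, w·(30 − 65) = 65·29 − 3402 = -1517, so w ≈ -1517/-35 = 43.34.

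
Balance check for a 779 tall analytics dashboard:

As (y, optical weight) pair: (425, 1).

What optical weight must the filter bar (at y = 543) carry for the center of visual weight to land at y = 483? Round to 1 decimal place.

Known: weight 1 with moment 1·425 = 425.
For the centroid to hit 483: (425 + w·543) / (1 + w) = 483.
Solving: w = (483·1 − 425) / (543 − 483) = 58 / 60 ≈ 0.97.

w ≈ 1.0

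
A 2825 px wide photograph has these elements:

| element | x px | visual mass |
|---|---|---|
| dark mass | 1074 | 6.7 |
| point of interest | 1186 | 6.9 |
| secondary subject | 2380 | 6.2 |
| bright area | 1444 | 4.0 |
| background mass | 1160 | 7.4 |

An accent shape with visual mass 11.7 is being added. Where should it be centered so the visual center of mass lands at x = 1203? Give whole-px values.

x ≈ 608

With the accent shape, Σw becomes 6.7 + 6.9 + 6.2 + 4.0 + 7.4 + 11.7 = 42.9.
x: target moment 42.9×1203 = 51608.7; current 6.7·1074 + 6.9·1186 + 6.2·2380 + 4.0·1444 + 7.4·1160 = 44495.2; the accent shape supplies 7113.5, so x = 7113.5/11.7 ≈ 607.99.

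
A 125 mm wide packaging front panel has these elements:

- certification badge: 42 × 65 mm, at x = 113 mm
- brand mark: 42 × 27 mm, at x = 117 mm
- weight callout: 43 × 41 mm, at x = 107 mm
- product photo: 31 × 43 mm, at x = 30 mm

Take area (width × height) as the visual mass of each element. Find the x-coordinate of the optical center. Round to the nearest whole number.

x ≈ 96

Areas: certification badge 42·65 = 2730, brand mark 42·27 = 1134, weight callout 43·41 = 1763, product photo 31·43 = 1333. Total weight = 6960.
x-moment: 2730·113 + 1134·117 + 1763·107 + 1333·30 = 669799; centroid 669799/6960 ≈ 96.24.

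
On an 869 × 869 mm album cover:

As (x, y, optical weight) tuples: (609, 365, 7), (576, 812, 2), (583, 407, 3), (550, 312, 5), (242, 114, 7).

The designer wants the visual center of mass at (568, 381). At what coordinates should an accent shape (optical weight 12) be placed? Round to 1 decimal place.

(736.7, 496.5)

After adding the accent shape, total weight = 7 + 2 + 3 + 5 + 7 + 12 = 36.
x: target moment 36×568 = 20448; current 7·609 + 2·576 + 3·583 + 5·550 + 7·242 = 11608; the accent shape supplies 8840, so x = 8840/12 ≈ 736.67.
y: target moment 36×381 = 13716; current 7·365 + 2·812 + 3·407 + 5·312 + 7·114 = 7758; the accent shape supplies 5958, so y = 5958/12 ≈ 496.50.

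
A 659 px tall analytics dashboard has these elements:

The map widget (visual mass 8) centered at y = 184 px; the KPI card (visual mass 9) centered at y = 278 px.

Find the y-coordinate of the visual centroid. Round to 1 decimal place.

Weights sum to 8 + 9 = 17.
y: (8·184 + 9·278) / 17 = 3974 / 17 ≈ 233.76

y ≈ 233.8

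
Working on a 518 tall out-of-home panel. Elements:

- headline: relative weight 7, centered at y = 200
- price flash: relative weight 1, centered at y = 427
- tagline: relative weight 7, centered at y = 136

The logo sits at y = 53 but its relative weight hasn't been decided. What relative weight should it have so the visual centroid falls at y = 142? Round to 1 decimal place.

w ≈ 7.3

Existing Σw = 15 (7 + 1 + 7); existing moment 7·200 + 1·427 + 7·136 = 2779.
Set Σw·y/Σw = 142: (2779 + 53w) = 142·(15 + w).
Rearranging, w·(53 − 142) = 142·15 − 2779 = -649, so w ≈ -649/-89 = 7.29.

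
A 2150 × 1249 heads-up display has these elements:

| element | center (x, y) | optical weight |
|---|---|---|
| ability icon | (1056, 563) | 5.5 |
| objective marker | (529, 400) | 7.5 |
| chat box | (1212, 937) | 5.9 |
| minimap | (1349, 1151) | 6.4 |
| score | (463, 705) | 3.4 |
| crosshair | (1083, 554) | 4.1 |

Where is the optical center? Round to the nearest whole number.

(963, 721)

Total weight = 5.5 + 7.5 + 5.9 + 6.4 + 3.4 + 4.1 = 32.8.
x: moment 31574.4 / weight 32.8 ≈ 962.63
y: moment 23659.6 / weight 32.8 ≈ 721.33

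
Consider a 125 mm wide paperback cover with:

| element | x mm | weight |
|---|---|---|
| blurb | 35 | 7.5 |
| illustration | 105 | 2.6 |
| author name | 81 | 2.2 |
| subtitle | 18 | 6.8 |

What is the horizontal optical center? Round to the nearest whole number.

x ≈ 44

Σw = 7.5 + 2.6 + 2.2 + 6.8 = 19.1.
x: (7.5·35 + 2.6·105 + 2.2·81 + 6.8·18) / 19.1 = 836.1 / 19.1 ≈ 43.77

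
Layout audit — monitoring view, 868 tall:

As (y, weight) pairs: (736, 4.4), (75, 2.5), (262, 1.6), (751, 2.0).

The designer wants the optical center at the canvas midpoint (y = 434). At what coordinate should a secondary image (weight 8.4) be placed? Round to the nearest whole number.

y ≈ 340

With the secondary image, Σw becomes 4.4 + 2.5 + 1.6 + 2.0 + 8.4 = 18.9.
Along y: (5347.1 + 8.4·y) / 18.9 = 434 (existing moment 4.4·736 + 2.5·75 + 1.6·262 + 2.0·751 = 5347.1) ⇒ y = (8202.6 − 5347.1) / 8.4 ≈ 339.94.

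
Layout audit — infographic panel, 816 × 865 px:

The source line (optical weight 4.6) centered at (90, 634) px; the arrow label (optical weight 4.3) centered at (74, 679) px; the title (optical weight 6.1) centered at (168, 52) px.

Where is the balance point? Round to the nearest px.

(117, 410)

Σw = 4.6 + 4.3 + 6.1 = 15.0.
Σw·x = 4.6·90 + 4.3·74 + 6.1·168 = 1757.0, so x̄ = 1757.0/15.0 ≈ 117.13.
Σw·y = 4.6·634 + 4.3·679 + 6.1·52 = 6153.3, so ȳ = 6153.3/15.0 ≈ 410.22.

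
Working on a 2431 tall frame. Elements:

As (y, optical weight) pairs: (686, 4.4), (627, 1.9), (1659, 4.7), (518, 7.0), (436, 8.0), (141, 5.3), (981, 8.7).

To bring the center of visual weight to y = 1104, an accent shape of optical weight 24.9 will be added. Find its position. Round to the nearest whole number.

After adding the accent shape, total weight = 4.4 + 1.9 + 4.7 + 7.0 + 8.0 + 5.3 + 8.7 + 24.9 = 64.9.
y: target moment 64.9×1104 = 71649.6; current 4.4·686 + 1.9·627 + 4.7·1659 + 7.0·518 + 8.0·436 + 5.3·141 + 8.7·981 = 28403.0; the accent shape supplies 43246.6, so y = 43246.6/24.9 ≈ 1736.81.

y ≈ 1737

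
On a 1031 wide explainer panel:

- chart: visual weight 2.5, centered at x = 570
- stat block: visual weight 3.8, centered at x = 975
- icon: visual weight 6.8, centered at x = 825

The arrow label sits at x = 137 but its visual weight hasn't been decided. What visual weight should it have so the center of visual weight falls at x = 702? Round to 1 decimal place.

Fixed elements: Σw = 2.5 + 3.8 + 6.8 = 13.1, Σw·x = 2.5·570 + 3.8·975 + 6.8·825 = 10740.0.
Set Σw·x/Σw = 702: (10740.0 + 137w) = 702·(13.1 + w).
Rearranging, w·(137 − 702) = 702·13.1 − 10740.0 = -1543.8, so w ≈ -1543.8/-565 = 2.73.

w ≈ 2.7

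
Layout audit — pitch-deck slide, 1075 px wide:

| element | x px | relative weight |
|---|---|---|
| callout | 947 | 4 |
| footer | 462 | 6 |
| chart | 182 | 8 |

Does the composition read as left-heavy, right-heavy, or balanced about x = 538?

Weights sum to 4 + 6 + 8 = 18.
x-moment: 4·947 + 6·462 + 8·182 = 8016; centroid 8016/18 ≈ 445.33.
445.3 lies left of the midline 538, so the layout is left-heavy.

left-heavy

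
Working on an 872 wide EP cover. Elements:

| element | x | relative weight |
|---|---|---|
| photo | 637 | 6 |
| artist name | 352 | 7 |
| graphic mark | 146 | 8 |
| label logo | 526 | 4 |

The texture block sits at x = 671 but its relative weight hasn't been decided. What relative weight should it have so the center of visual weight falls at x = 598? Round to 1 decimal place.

w ≈ 73.9

Known weights sum to 6 + 7 + 8 + 4 = 25; their moment is 6·637 + 7·352 + 8·146 + 4·526 = 9558.
Balance at x = 598 requires (9558 + w·671) / (25 + w) = 598.
Solving: w = (598·25 − 9558) / (671 − 598) = 5392 / 73 ≈ 73.86.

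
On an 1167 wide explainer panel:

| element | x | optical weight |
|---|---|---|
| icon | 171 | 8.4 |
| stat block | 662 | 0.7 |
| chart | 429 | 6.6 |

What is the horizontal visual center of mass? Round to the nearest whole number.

Total weight = 8.4 + 0.7 + 6.6 = 15.7.
Σw·x = 8.4·171 + 0.7·662 + 6.6·429 = 4731.2, so x̄ = 4731.2/15.7 ≈ 301.35.

x ≈ 301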